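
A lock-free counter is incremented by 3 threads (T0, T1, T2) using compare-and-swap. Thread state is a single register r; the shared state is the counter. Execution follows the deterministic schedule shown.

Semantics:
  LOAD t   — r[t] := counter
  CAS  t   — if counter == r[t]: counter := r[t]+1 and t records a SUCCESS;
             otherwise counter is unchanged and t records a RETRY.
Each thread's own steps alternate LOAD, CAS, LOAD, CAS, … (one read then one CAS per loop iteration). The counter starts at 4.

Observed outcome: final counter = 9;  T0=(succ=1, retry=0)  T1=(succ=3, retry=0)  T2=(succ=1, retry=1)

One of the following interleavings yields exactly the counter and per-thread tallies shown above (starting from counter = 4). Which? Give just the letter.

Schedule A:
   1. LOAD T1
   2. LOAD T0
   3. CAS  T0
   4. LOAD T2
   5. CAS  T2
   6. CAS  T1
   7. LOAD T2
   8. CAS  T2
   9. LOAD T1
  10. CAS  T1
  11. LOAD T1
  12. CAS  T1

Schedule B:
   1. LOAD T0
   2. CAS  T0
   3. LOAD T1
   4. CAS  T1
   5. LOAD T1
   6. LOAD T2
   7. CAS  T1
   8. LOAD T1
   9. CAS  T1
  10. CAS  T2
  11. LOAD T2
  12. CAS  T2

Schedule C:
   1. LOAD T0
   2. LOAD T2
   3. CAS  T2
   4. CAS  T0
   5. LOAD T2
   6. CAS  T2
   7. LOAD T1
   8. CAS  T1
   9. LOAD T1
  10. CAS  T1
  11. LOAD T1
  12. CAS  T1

B

Run B:
   1) LOAD T0:  M=4  r_T0=4
   2) CAS  T0:  M=5  r_T0=4 ✓
   3) LOAD T1:  M=5  r_T1=5
   4) CAS  T1:  M=6  r_T1=5 ✓
   5) LOAD T1:  M=6  r_T1=6
   6) LOAD T2:  M=6  r_T2=6
   7) CAS  T1:  M=7  r_T1=6 ✓
   8) LOAD T1:  M=7  r_T1=7
   9) CAS  T1:  M=8  r_T1=7 ✓
  10) CAS  T2:  M=8  r_T2=6 ✗
  11) LOAD T2:  M=8  r_T2=8
  12) CAS  T2:  M=9  r_T2=8 ✓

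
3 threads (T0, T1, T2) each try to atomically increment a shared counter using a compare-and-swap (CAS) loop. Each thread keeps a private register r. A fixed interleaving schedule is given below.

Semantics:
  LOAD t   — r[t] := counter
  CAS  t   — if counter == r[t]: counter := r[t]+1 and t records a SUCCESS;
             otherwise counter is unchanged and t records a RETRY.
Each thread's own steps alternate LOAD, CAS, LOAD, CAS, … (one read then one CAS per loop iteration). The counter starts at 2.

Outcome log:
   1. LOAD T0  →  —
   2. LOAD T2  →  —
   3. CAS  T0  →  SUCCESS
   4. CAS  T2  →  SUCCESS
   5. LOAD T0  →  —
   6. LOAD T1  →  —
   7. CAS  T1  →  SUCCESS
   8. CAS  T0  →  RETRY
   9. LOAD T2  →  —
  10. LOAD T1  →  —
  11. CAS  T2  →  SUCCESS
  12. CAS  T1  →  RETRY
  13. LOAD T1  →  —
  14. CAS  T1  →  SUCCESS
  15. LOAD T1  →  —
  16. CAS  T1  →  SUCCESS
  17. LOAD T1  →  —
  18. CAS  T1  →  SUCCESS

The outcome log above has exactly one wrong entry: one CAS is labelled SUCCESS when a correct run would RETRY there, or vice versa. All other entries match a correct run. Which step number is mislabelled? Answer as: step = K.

step = 4

Correct run:
   1) LOAD T0:  M=2  r_T0=2
   2) LOAD T2:  M=2  r_T2=2
   3) CAS  T0:  M=3  r_T0=2 ✓
   4) CAS  T2:  M=3  r_T2=2 ✗
   5) LOAD T0:  M=3  r_T0=3
   6) LOAD T1:  M=3  r_T1=3
   7) CAS  T1:  M=4  r_T1=3 ✓
   8) CAS  T0:  M=4  r_T0=3 ✗
   9) LOAD T2:  M=4  r_T2=4
  10) LOAD T1:  M=4  r_T1=4
  11) CAS  T2:  M=5  r_T2=4 ✓
  12) CAS  T1:  M=5  r_T1=4 ✗
  13) LOAD T1:  M=5  r_T1=5
  14) CAS  T1:  M=6  r_T1=5 ✓
  15) LOAD T1:  M=6  r_T1=6
  16) CAS  T1:  M=7  r_T1=6 ✓
  17) LOAD T1:  M=7  r_T1=7
  18) CAS  T1:  M=8  r_T1=7 ✓
Log disagrees first at step 4.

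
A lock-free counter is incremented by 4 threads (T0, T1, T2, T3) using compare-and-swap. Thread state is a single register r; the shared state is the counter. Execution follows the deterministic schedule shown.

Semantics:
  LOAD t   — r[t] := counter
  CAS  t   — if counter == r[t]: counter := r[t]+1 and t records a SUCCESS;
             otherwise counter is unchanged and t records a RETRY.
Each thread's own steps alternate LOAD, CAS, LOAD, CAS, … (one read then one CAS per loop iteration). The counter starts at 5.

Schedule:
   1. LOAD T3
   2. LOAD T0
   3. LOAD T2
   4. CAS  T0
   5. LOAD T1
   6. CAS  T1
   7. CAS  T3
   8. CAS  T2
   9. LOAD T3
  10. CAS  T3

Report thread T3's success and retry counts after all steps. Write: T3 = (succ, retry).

1. LOAD T3 → mem=5 r[T3]=5 [LOAD]
2. LOAD T0 → mem=5 r[T0]=5 [LOAD]
3. LOAD T2 → mem=5 r[T2]=5 [LOAD]
4. CAS T0 → mem=6 r[T0]=5 [OK]
5. LOAD T1 → mem=6 r[T1]=6 [LOAD]
6. CAS T1 → mem=7 r[T1]=6 [OK]
7. CAS T3 → mem=7 r[T3]=5 [RETRY]
8. CAS T2 → mem=7 r[T2]=5 [RETRY]
9. LOAD T3 → mem=7 r[T3]=7 [LOAD]
10. CAS T3 → mem=8 r[T3]=7 [OK]

T3 = (1, 1)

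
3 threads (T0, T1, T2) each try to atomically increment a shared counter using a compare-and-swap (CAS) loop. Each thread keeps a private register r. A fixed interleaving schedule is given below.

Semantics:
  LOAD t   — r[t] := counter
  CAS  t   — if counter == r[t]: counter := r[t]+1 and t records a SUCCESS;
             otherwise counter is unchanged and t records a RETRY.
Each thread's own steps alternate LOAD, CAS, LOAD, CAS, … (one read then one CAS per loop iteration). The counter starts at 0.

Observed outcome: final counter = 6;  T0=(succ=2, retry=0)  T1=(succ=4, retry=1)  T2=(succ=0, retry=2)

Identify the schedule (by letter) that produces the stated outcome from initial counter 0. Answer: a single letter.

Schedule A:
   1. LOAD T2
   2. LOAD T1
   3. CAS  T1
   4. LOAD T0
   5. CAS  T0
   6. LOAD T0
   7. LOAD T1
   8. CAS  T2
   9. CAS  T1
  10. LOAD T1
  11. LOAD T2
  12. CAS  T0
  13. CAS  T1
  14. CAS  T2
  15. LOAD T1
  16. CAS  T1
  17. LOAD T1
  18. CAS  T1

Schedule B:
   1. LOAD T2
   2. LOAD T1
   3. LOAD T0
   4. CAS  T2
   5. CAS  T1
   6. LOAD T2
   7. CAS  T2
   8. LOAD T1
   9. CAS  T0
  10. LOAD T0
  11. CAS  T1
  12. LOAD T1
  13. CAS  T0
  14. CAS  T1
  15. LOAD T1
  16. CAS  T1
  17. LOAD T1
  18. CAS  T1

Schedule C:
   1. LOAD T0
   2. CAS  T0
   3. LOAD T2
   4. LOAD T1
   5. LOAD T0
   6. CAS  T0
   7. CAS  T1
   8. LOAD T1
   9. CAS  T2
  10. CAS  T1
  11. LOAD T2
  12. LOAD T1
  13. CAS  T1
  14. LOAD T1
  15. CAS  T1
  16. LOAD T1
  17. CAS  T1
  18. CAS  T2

C

Tracing schedule C:
#1 T0 reads 0
#2 T0 CAS(0→1) writes; counter now 1
#3 T2 reads 1
#4 T1 reads 1
#5 T0 reads 1
#6 T0 CAS(1→2) writes; counter now 2
#7 T1 CAS(1→2) fails; counter now 2
#8 T1 reads 2
#9 T2 CAS(1→2) fails; counter now 2
#10 T1 CAS(2→3) writes; counter now 3
#11 T2 reads 3
#12 T1 reads 3
#13 T1 CAS(3→4) writes; counter now 4
#14 T1 reads 4
#15 T1 CAS(4→5) writes; counter now 5
#16 T1 reads 5
#17 T1 CAS(5→6) writes; counter now 6
#18 T2 CAS(3→4) fails; counter now 6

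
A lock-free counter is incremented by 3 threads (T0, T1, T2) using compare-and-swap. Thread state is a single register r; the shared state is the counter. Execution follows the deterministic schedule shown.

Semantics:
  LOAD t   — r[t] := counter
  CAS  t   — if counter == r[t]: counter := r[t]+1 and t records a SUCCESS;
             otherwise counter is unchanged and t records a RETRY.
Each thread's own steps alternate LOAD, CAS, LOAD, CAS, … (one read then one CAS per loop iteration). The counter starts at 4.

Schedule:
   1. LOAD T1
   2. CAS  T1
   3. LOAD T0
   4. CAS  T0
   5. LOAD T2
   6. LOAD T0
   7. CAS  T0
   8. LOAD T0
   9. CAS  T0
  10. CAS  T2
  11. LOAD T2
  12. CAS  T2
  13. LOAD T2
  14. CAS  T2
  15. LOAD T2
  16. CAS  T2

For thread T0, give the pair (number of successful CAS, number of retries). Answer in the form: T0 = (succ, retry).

T0 = (3, 0)

[1] T1.load  rd  (counter 4, T1.r 4)
[2] T1.cas  hit  (counter 5, T1.r 4)
[3] T0.load  rd  (counter 5, T0.r 5)
[4] T0.cas  hit  (counter 6, T0.r 5)
[5] T2.load  rd  (counter 6, T2.r 6)
[6] T0.load  rd  (counter 6, T0.r 6)
[7] T0.cas  hit  (counter 7, T0.r 6)
[8] T0.load  rd  (counter 7, T0.r 7)
[9] T0.cas  hit  (counter 8, T0.r 7)
[10] T2.cas  miss  (counter 8, T2.r 6)
[11] T2.load  rd  (counter 8, T2.r 8)
[12] T2.cas  hit  (counter 9, T2.r 8)
[13] T2.load  rd  (counter 9, T2.r 9)
[14] T2.cas  hit  (counter 10, T2.r 9)
[15] T2.load  rd  (counter 10, T2.r 10)
[16] T2.cas  hit  (counter 11, T2.r 10)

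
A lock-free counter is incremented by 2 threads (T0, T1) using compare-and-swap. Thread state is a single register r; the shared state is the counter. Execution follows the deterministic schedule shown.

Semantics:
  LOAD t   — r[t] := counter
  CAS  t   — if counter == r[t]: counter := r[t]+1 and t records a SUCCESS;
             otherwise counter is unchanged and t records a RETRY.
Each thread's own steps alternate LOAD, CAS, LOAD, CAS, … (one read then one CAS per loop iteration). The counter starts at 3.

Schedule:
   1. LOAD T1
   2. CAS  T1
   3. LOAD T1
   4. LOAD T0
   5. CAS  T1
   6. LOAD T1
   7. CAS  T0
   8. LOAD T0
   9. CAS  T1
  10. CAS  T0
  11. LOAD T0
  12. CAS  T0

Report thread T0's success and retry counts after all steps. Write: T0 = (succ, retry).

T1 LOAD — after: cnt=3, r=3 — load
T1 CAS — after: cnt=4, r=3 — ok
T1 LOAD — after: cnt=4, r=4 — load
T0 LOAD — after: cnt=4, r=4 — load
T1 CAS — after: cnt=5, r=4 — ok
T1 LOAD — after: cnt=5, r=5 — load
T0 CAS — after: cnt=5, r=4 — retry
T0 LOAD — after: cnt=5, r=5 — load
T1 CAS — after: cnt=6, r=5 — ok
T0 CAS — after: cnt=6, r=5 — retry
T0 LOAD — after: cnt=6, r=6 — load
T0 CAS — after: cnt=7, r=6 — ok

T0 = (1, 2)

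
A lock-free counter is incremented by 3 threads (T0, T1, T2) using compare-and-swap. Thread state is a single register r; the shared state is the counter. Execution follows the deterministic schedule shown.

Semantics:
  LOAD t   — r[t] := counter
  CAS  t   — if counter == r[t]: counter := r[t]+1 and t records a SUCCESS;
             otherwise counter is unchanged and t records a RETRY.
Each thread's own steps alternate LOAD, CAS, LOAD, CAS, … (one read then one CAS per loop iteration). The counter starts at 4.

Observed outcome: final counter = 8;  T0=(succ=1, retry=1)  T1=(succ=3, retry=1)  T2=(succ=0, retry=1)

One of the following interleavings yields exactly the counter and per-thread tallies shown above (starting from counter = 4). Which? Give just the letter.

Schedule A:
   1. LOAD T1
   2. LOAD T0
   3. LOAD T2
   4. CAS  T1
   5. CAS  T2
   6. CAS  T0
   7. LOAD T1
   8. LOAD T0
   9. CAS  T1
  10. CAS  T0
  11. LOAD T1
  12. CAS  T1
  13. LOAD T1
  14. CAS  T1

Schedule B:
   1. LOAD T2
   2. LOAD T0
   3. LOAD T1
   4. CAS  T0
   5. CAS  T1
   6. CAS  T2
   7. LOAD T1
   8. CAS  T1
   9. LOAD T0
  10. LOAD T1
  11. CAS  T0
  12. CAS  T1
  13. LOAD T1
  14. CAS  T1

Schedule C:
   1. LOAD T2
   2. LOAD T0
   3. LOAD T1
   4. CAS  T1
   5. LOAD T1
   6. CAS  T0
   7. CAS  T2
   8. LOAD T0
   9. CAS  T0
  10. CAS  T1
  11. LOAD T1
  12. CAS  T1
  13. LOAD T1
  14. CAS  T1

Tracing schedule C:
[1] T2.load  rd  (counter 4, T2.r 4)
[2] T0.load  rd  (counter 4, T0.r 4)
[3] T1.load  rd  (counter 4, T1.r 4)
[4] T1.cas  hit  (counter 5, T1.r 4)
[5] T1.load  rd  (counter 5, T1.r 5)
[6] T0.cas  miss  (counter 5, T0.r 4)
[7] T2.cas  miss  (counter 5, T2.r 4)
[8] T0.load  rd  (counter 5, T0.r 5)
[9] T0.cas  hit  (counter 6, T0.r 5)
[10] T1.cas  miss  (counter 6, T1.r 5)
[11] T1.load  rd  (counter 6, T1.r 6)
[12] T1.cas  hit  (counter 7, T1.r 6)
[13] T1.load  rd  (counter 7, T1.r 7)
[14] T1.cas  hit  (counter 8, T1.r 7)

C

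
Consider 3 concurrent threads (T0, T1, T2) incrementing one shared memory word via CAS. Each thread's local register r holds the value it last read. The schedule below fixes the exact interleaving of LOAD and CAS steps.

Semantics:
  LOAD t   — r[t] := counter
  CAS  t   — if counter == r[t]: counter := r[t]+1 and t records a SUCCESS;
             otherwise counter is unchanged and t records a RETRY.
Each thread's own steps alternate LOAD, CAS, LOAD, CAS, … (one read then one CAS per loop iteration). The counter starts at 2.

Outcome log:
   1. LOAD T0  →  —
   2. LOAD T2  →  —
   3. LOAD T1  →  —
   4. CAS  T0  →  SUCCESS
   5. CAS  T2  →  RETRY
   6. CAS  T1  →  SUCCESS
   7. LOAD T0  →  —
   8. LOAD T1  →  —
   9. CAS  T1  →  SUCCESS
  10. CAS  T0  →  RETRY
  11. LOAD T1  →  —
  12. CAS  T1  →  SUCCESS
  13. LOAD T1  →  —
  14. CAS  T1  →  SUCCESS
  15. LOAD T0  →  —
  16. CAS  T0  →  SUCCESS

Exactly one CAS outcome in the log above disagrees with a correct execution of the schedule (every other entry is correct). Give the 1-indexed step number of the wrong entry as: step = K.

step = 6

Reference trace:
1. LOAD T0 → mem=2 r[T0]=2 [LOAD]
2. LOAD T2 → mem=2 r[T2]=2 [LOAD]
3. LOAD T1 → mem=2 r[T1]=2 [LOAD]
4. CAS T0 → mem=3 r[T0]=2 [OK]
5. CAS T2 → mem=3 r[T2]=2 [RETRY]
6. CAS T1 → mem=3 r[T1]=2 [RETRY]
7. LOAD T0 → mem=3 r[T0]=3 [LOAD]
8. LOAD T1 → mem=3 r[T1]=3 [LOAD]
9. CAS T1 → mem=4 r[T1]=3 [OK]
10. CAS T0 → mem=4 r[T0]=3 [RETRY]
11. LOAD T1 → mem=4 r[T1]=4 [LOAD]
12. CAS T1 → mem=5 r[T1]=4 [OK]
13. LOAD T1 → mem=5 r[T1]=5 [LOAD]
14. CAS T1 → mem=6 r[T1]=5 [OK]
15. LOAD T0 → mem=6 r[T0]=6 [LOAD]
16. CAS T0 → mem=7 r[T0]=6 [OK]
Flip is step 6.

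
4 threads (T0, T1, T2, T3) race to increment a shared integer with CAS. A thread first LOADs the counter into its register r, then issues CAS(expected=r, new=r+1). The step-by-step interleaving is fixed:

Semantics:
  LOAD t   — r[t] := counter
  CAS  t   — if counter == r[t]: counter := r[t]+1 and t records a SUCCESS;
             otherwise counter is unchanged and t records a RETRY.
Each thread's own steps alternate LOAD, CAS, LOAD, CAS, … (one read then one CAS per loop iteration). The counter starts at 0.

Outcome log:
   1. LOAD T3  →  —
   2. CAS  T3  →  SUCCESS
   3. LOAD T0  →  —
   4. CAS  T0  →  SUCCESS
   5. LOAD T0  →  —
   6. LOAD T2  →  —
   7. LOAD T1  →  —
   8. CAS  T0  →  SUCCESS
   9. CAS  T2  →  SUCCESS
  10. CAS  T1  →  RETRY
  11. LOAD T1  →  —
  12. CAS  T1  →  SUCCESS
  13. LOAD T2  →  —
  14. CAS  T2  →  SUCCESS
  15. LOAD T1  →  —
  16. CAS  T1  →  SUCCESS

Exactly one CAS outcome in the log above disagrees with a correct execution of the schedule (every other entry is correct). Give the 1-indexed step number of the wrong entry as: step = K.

step = 9

Reference trace:
[1] T3.load  rd  (counter 0, T3.r 0)
[2] T3.cas  hit  (counter 1, T3.r 0)
[3] T0.load  rd  (counter 1, T0.r 1)
[4] T0.cas  hit  (counter 2, T0.r 1)
[5] T0.load  rd  (counter 2, T0.r 2)
[6] T2.load  rd  (counter 2, T2.r 2)
[7] T1.load  rd  (counter 2, T1.r 2)
[8] T0.cas  hit  (counter 3, T0.r 2)
[9] T2.cas  miss  (counter 3, T2.r 2)
[10] T1.cas  miss  (counter 3, T1.r 2)
[11] T1.load  rd  (counter 3, T1.r 3)
[12] T1.cas  hit  (counter 4, T1.r 3)
[13] T2.load  rd  (counter 4, T2.r 4)
[14] T2.cas  hit  (counter 5, T2.r 4)
[15] T1.load  rd  (counter 5, T1.r 5)
[16] T1.cas  hit  (counter 6, T1.r 5)
Mismatch at 9.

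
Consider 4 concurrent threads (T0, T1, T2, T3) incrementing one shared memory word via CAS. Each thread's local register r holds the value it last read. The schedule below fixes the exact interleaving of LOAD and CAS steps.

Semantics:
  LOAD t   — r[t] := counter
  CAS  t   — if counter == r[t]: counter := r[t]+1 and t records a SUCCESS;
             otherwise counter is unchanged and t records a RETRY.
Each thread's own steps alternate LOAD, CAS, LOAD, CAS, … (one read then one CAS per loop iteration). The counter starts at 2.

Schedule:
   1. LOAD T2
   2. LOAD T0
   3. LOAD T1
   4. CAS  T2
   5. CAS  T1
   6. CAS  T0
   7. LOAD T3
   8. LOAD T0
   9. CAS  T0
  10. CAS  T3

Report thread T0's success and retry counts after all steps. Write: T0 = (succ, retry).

T0 = (1, 1)

1. LOAD T2 → mem=2 r[T2]=2 [LOAD]
2. LOAD T0 → mem=2 r[T0]=2 [LOAD]
3. LOAD T1 → mem=2 r[T1]=2 [LOAD]
4. CAS T2 → mem=3 r[T2]=2 [OK]
5. CAS T1 → mem=3 r[T1]=2 [RETRY]
6. CAS T0 → mem=3 r[T0]=2 [RETRY]
7. LOAD T3 → mem=3 r[T3]=3 [LOAD]
8. LOAD T0 → mem=3 r[T0]=3 [LOAD]
9. CAS T0 → mem=4 r[T0]=3 [OK]
10. CAS T3 → mem=4 r[T3]=3 [RETRY]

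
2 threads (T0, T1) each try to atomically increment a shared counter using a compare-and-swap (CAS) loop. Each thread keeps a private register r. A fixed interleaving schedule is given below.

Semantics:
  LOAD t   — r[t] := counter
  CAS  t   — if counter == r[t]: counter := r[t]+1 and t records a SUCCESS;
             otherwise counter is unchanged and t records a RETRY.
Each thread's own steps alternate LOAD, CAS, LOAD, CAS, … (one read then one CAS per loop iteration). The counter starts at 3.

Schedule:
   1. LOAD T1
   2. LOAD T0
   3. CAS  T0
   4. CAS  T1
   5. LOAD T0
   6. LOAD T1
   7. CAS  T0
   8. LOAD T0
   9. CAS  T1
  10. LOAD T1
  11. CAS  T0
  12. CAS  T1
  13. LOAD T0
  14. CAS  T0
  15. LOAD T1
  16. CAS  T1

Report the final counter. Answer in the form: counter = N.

counter = 8

#1 T1 reads 3
#2 T0 reads 3
#3 T0 CAS(3→4) writes; counter now 4
#4 T1 CAS(3→4) fails; counter now 4
#5 T0 reads 4
#6 T1 reads 4
#7 T0 CAS(4→5) writes; counter now 5
#8 T0 reads 5
#9 T1 CAS(4→5) fails; counter now 5
#10 T1 reads 5
#11 T0 CAS(5→6) writes; counter now 6
#12 T1 CAS(5→6) fails; counter now 6
#13 T0 reads 6
#14 T0 CAS(6→7) writes; counter now 7
#15 T1 reads 7
#16 T1 CAS(7→8) writes; counter now 8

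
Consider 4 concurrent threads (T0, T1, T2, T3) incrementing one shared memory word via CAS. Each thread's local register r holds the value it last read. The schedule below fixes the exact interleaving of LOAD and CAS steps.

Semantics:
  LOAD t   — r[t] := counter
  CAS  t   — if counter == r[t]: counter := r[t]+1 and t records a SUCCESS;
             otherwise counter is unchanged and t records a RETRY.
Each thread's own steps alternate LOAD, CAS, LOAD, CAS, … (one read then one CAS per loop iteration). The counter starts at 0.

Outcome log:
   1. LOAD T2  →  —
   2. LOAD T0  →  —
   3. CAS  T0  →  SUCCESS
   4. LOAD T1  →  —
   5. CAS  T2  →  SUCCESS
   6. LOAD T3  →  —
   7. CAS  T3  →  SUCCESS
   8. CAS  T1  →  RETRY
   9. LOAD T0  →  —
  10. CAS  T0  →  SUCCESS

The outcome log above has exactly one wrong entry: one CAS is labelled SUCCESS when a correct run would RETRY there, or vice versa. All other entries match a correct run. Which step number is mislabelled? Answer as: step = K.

Correct run:
step 1: T2 LOAD ⇒ load; ctr=0 reg=0
step 2: T0 LOAD ⇒ load; ctr=0 reg=0
step 3: T0 CAS ⇒ ok; ctr=1 reg=0
step 4: T1 LOAD ⇒ load; ctr=1 reg=1
step 5: T2 CAS ⇒ retry; ctr=1 reg=0
step 6: T3 LOAD ⇒ load; ctr=1 reg=1
step 7: T3 CAS ⇒ ok; ctr=2 reg=1
step 8: T1 CAS ⇒ retry; ctr=2 reg=1
step 9: T0 LOAD ⇒ load; ctr=2 reg=2
step 10: T0 CAS ⇒ ok; ctr=3 reg=2
Log disagrees first at step 5.

step = 5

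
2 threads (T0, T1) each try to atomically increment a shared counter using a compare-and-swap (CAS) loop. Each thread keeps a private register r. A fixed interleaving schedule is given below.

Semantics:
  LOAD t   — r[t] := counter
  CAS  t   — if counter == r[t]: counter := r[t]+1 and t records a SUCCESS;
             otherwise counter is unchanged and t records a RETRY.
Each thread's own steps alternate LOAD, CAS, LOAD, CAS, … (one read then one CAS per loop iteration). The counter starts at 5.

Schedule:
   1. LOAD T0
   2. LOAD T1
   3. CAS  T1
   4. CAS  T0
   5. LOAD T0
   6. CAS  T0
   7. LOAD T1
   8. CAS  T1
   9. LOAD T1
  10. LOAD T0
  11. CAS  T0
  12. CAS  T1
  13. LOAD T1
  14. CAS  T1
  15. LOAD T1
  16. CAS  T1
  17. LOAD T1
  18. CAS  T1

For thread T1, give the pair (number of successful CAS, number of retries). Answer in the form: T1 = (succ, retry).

T0 LOAD — after: cnt=5, r=5 — load
T1 LOAD — after: cnt=5, r=5 — load
T1 CAS — after: cnt=6, r=5 — ok
T0 CAS — after: cnt=6, r=5 — retry
T0 LOAD — after: cnt=6, r=6 — load
T0 CAS — after: cnt=7, r=6 — ok
T1 LOAD — after: cnt=7, r=7 — load
T1 CAS — after: cnt=8, r=7 — ok
T1 LOAD — after: cnt=8, r=8 — load
T0 LOAD — after: cnt=8, r=8 — load
T0 CAS — after: cnt=9, r=8 — ok
T1 CAS — after: cnt=9, r=8 — retry
T1 LOAD — after: cnt=9, r=9 — load
T1 CAS — after: cnt=10, r=9 — ok
T1 LOAD — after: cnt=10, r=10 — load
T1 CAS — after: cnt=11, r=10 — ok
T1 LOAD — after: cnt=11, r=11 — load
T1 CAS — after: cnt=12, r=11 — ok

T1 = (5, 1)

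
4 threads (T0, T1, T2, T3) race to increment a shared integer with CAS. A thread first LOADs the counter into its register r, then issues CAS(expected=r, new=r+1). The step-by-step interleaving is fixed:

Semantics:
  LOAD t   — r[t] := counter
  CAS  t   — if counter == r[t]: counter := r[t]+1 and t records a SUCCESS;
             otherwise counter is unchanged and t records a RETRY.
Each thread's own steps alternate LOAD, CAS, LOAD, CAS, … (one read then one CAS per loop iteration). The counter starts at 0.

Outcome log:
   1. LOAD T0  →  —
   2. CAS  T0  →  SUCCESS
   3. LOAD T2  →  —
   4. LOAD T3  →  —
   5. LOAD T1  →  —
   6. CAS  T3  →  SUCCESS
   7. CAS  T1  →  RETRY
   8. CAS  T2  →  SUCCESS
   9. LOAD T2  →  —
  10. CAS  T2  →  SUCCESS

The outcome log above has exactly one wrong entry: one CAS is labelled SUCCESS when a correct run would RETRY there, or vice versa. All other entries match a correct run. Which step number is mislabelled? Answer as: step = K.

step = 8

Correct run:
step 1: T0 LOAD ⇒ load; ctr=0 reg=0
step 2: T0 CAS ⇒ ok; ctr=1 reg=0
step 3: T2 LOAD ⇒ load; ctr=1 reg=1
step 4: T3 LOAD ⇒ load; ctr=1 reg=1
step 5: T1 LOAD ⇒ load; ctr=1 reg=1
step 6: T3 CAS ⇒ ok; ctr=2 reg=1
step 7: T1 CAS ⇒ retry; ctr=2 reg=1
step 8: T2 CAS ⇒ retry; ctr=2 reg=1
step 9: T2 LOAD ⇒ load; ctr=2 reg=2
step 10: T2 CAS ⇒ ok; ctr=3 reg=2
Flip is step 8.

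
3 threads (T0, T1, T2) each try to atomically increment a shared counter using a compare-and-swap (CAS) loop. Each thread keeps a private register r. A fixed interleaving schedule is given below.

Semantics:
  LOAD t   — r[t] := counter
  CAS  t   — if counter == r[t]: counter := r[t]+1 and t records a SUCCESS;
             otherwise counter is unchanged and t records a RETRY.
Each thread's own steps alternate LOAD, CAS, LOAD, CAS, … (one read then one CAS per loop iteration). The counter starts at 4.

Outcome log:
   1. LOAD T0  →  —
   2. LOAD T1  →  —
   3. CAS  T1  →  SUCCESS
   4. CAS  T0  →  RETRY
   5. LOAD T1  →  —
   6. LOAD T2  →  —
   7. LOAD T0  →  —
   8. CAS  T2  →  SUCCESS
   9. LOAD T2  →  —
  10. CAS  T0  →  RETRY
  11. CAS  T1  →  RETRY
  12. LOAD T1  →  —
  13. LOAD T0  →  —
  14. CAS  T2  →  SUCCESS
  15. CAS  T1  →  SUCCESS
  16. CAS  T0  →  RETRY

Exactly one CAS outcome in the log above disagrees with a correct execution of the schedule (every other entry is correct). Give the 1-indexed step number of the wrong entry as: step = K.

step = 15

Reference trace:
1. LOAD T0 → mem=4 r[T0]=4 [LOAD]
2. LOAD T1 → mem=4 r[T1]=4 [LOAD]
3. CAS T1 → mem=5 r[T1]=4 [OK]
4. CAS T0 → mem=5 r[T0]=4 [RETRY]
5. LOAD T1 → mem=5 r[T1]=5 [LOAD]
6. LOAD T2 → mem=5 r[T2]=5 [LOAD]
7. LOAD T0 → mem=5 r[T0]=5 [LOAD]
8. CAS T2 → mem=6 r[T2]=5 [OK]
9. LOAD T2 → mem=6 r[T2]=6 [LOAD]
10. CAS T0 → mem=6 r[T0]=5 [RETRY]
11. CAS T1 → mem=6 r[T1]=5 [RETRY]
12. LOAD T1 → mem=6 r[T1]=6 [LOAD]
13. LOAD T0 → mem=6 r[T0]=6 [LOAD]
14. CAS T2 → mem=7 r[T2]=6 [OK]
15. CAS T1 → mem=7 r[T1]=6 [RETRY]
16. CAS T0 → mem=7 r[T0]=6 [RETRY]
Mismatch at 15.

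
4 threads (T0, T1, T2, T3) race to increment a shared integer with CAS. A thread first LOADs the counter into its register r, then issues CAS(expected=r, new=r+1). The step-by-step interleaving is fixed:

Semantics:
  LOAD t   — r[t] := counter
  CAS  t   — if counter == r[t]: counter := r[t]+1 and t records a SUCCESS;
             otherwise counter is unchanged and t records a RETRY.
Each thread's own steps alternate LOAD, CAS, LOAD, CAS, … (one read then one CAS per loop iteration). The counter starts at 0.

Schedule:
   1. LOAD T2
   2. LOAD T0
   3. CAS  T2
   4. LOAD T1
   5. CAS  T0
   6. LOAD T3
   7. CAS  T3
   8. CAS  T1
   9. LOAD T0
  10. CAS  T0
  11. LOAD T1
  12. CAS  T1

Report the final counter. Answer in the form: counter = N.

counter = 4

T2 LOAD — after: cnt=0, r=0 — load
T0 LOAD — after: cnt=0, r=0 — load
T2 CAS — after: cnt=1, r=0 — ok
T1 LOAD — after: cnt=1, r=1 — load
T0 CAS — after: cnt=1, r=0 — retry
T3 LOAD — after: cnt=1, r=1 — load
T3 CAS — after: cnt=2, r=1 — ok
T1 CAS — after: cnt=2, r=1 — retry
T0 LOAD — after: cnt=2, r=2 — load
T0 CAS — after: cnt=3, r=2 — ok
T1 LOAD — after: cnt=3, r=3 — load
T1 CAS — after: cnt=4, r=3 — ok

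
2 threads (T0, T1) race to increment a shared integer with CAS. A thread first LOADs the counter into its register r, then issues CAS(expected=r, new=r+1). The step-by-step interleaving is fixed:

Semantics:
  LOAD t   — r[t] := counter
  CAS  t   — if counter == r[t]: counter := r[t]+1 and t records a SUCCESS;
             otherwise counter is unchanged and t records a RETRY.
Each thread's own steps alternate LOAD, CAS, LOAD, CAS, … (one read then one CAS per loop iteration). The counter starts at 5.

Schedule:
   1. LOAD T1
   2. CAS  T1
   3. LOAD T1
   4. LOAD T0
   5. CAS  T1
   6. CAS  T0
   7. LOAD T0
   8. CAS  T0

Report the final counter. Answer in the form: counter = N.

counter = 8

step 1: T1 LOAD ⇒ load; ctr=5 reg=5
step 2: T1 CAS ⇒ ok; ctr=6 reg=5
step 3: T1 LOAD ⇒ load; ctr=6 reg=6
step 4: T0 LOAD ⇒ load; ctr=6 reg=6
step 5: T1 CAS ⇒ ok; ctr=7 reg=6
step 6: T0 CAS ⇒ retry; ctr=7 reg=6
step 7: T0 LOAD ⇒ load; ctr=7 reg=7
step 8: T0 CAS ⇒ ok; ctr=8 reg=7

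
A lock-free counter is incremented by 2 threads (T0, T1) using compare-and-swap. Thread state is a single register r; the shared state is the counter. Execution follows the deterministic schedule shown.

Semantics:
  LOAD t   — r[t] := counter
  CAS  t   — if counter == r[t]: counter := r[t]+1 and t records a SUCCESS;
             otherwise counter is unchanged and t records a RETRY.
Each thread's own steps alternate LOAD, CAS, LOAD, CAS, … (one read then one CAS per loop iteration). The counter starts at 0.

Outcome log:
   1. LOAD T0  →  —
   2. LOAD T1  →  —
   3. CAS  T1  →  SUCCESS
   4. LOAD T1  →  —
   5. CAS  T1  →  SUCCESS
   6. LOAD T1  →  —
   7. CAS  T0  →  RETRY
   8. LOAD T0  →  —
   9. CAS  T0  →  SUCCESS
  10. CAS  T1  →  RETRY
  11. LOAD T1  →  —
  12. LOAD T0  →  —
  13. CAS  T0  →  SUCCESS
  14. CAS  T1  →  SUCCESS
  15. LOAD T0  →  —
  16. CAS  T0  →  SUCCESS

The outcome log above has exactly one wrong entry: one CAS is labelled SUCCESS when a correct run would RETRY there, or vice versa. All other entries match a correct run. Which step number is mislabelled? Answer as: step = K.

Correct run:
step 1: T0 LOAD ⇒ load; ctr=0 reg=0
step 2: T1 LOAD ⇒ load; ctr=0 reg=0
step 3: T1 CAS ⇒ ok; ctr=1 reg=0
step 4: T1 LOAD ⇒ load; ctr=1 reg=1
step 5: T1 CAS ⇒ ok; ctr=2 reg=1
step 6: T1 LOAD ⇒ load; ctr=2 reg=2
step 7: T0 CAS ⇒ retry; ctr=2 reg=0
step 8: T0 LOAD ⇒ load; ctr=2 reg=2
step 9: T0 CAS ⇒ ok; ctr=3 reg=2
step 10: T1 CAS ⇒ retry; ctr=3 reg=2
step 11: T1 LOAD ⇒ load; ctr=3 reg=3
step 12: T0 LOAD ⇒ load; ctr=3 reg=3
step 13: T0 CAS ⇒ ok; ctr=4 reg=3
step 14: T1 CAS ⇒ retry; ctr=4 reg=3
step 15: T0 LOAD ⇒ load; ctr=4 reg=4
step 16: T0 CAS ⇒ ok; ctr=5 reg=4
Log disagrees first at step 14.

step = 14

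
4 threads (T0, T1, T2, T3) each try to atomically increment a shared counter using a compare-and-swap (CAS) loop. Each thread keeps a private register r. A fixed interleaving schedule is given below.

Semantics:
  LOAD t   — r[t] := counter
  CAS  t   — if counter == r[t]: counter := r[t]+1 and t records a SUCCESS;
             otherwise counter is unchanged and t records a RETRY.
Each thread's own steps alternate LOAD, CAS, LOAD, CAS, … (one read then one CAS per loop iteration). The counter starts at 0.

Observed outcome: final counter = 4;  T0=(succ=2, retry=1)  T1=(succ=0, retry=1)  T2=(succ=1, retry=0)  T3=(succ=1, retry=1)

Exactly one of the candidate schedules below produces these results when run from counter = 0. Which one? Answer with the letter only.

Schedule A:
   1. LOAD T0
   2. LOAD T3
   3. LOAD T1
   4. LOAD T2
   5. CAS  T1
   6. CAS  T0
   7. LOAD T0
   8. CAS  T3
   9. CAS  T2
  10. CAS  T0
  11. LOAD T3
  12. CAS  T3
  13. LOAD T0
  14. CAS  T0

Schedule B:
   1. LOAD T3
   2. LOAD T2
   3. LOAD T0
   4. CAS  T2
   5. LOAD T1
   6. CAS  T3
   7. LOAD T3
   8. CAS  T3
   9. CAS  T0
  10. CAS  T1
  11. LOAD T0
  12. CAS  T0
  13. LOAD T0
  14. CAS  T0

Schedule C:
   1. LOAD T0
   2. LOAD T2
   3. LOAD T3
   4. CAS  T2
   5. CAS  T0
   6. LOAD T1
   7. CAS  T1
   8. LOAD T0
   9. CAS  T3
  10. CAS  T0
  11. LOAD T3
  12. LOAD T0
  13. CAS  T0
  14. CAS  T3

Tracing schedule B:
#1 T3 reads 0
#2 T2 reads 0
#3 T0 reads 0
#4 T2 CAS(0→1) writes; counter now 1
#5 T1 reads 1
#6 T3 CAS(0→1) fails; counter now 1
#7 T3 reads 1
#8 T3 CAS(1→2) writes; counter now 2
#9 T0 CAS(0→1) fails; counter now 2
#10 T1 CAS(1→2) fails; counter now 2
#11 T0 reads 2
#12 T0 CAS(2→3) writes; counter now 3
#13 T0 reads 3
#14 T0 CAS(3→4) writes; counter now 4

B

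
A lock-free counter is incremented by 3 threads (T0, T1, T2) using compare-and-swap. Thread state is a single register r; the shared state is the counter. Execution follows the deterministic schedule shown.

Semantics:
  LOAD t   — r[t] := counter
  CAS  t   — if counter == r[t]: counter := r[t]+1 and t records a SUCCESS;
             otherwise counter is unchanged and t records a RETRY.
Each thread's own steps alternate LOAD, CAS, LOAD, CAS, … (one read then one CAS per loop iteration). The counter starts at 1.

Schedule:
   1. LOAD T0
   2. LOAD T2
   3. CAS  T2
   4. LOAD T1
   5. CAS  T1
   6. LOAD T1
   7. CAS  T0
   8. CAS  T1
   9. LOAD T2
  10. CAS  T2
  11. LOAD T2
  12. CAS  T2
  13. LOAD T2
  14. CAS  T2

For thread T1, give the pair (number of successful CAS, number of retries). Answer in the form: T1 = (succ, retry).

T1 = (2, 0)

#1 T0 reads 1
#2 T2 reads 1
#3 T2 CAS(1→2) writes; counter now 2
#4 T1 reads 2
#5 T1 CAS(2→3) writes; counter now 3
#6 T1 reads 3
#7 T0 CAS(1→2) fails; counter now 3
#8 T1 CAS(3→4) writes; counter now 4
#9 T2 reads 4
#10 T2 CAS(4→5) writes; counter now 5
#11 T2 reads 5
#12 T2 CAS(5→6) writes; counter now 6
#13 T2 reads 6
#14 T2 CAS(6→7) writes; counter now 7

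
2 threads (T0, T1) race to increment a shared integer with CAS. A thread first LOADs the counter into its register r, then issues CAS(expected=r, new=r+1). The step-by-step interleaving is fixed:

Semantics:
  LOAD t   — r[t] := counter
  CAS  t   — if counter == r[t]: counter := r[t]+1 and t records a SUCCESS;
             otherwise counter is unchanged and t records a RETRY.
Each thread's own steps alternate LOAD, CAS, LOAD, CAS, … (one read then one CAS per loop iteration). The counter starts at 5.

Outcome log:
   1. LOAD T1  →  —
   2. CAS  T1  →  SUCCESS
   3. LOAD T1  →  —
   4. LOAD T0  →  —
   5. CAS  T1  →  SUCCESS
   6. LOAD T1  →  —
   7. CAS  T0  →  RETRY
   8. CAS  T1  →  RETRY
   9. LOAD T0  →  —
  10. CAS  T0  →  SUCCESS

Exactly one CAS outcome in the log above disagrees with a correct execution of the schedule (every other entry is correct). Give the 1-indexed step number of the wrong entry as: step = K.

Correct run:
[1] T1.load  rd  (counter 5, T1.r 5)
[2] T1.cas  hit  (counter 6, T1.r 5)
[3] T1.load  rd  (counter 6, T1.r 6)
[4] T0.load  rd  (counter 6, T0.r 6)
[5] T1.cas  hit  (counter 7, T1.r 6)
[6] T1.load  rd  (counter 7, T1.r 7)
[7] T0.cas  miss  (counter 7, T0.r 6)
[8] T1.cas  hit  (counter 8, T1.r 7)
[9] T0.load  rd  (counter 8, T0.r 8)
[10] T0.cas  hit  (counter 9, T0.r 8)
Flip is step 8.

step = 8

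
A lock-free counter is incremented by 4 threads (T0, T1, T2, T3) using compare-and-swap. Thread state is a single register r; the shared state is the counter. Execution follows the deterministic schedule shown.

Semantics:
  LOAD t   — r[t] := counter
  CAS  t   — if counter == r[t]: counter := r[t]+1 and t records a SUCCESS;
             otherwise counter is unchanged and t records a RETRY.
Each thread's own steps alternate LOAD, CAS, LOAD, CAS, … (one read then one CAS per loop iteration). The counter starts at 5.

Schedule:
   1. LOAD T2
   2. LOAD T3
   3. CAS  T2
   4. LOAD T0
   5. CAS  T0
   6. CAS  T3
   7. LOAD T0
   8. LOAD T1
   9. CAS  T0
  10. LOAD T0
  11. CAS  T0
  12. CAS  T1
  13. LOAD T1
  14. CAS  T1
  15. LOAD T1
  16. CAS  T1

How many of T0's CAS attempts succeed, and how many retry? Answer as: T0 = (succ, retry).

T0 = (3, 0)

T2 LOAD — after: cnt=5, r=5 — load
T3 LOAD — after: cnt=5, r=5 — load
T2 CAS — after: cnt=6, r=5 — ok
T0 LOAD — after: cnt=6, r=6 — load
T0 CAS — after: cnt=7, r=6 — ok
T3 CAS — after: cnt=7, r=5 — retry
T0 LOAD — after: cnt=7, r=7 — load
T1 LOAD — after: cnt=7, r=7 — load
T0 CAS — after: cnt=8, r=7 — ok
T0 LOAD — after: cnt=8, r=8 — load
T0 CAS — after: cnt=9, r=8 — ok
T1 CAS — after: cnt=9, r=7 — retry
T1 LOAD — after: cnt=9, r=9 — load
T1 CAS — after: cnt=10, r=9 — ok
T1 LOAD — after: cnt=10, r=10 — load
T1 CAS — after: cnt=11, r=10 — ok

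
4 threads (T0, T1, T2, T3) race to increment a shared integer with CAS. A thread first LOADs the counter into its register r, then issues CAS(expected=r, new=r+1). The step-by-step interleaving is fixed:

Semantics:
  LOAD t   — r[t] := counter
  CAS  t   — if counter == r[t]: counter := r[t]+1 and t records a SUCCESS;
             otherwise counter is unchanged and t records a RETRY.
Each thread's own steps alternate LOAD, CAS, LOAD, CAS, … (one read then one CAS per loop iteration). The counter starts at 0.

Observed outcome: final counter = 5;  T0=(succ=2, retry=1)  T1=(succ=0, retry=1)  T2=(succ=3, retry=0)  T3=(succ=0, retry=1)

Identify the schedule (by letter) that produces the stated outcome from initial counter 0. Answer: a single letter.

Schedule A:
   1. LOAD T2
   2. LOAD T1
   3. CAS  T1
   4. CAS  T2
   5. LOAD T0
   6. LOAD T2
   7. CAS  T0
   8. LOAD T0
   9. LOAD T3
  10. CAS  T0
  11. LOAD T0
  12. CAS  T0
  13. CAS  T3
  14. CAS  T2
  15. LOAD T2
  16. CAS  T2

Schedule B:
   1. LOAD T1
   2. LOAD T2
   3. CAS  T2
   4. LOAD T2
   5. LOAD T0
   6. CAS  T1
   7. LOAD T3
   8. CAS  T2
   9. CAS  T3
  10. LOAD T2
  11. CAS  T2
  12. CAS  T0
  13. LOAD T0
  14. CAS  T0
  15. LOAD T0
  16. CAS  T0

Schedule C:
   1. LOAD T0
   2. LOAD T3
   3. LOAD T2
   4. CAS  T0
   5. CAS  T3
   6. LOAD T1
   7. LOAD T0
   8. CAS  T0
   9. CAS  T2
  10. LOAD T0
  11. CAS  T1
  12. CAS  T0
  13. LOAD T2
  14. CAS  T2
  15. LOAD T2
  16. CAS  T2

B

Simulating candidate B:
T1 LOAD — after: cnt=0, r=0 — load
T2 LOAD — after: cnt=0, r=0 — load
T2 CAS — after: cnt=1, r=0 — ok
T2 LOAD — after: cnt=1, r=1 — load
T0 LOAD — after: cnt=1, r=1 — load
T1 CAS — after: cnt=1, r=0 — retry
T3 LOAD — after: cnt=1, r=1 — load
T2 CAS — after: cnt=2, r=1 — ok
T3 CAS — after: cnt=2, r=1 — retry
T2 LOAD — after: cnt=2, r=2 — load
T2 CAS — after: cnt=3, r=2 — ok
T0 CAS — after: cnt=3, r=1 — retry
T0 LOAD — after: cnt=3, r=3 — load
T0 CAS — after: cnt=4, r=3 — ok
T0 LOAD — after: cnt=4, r=4 — load
T0 CAS — after: cnt=5, r=4 — ok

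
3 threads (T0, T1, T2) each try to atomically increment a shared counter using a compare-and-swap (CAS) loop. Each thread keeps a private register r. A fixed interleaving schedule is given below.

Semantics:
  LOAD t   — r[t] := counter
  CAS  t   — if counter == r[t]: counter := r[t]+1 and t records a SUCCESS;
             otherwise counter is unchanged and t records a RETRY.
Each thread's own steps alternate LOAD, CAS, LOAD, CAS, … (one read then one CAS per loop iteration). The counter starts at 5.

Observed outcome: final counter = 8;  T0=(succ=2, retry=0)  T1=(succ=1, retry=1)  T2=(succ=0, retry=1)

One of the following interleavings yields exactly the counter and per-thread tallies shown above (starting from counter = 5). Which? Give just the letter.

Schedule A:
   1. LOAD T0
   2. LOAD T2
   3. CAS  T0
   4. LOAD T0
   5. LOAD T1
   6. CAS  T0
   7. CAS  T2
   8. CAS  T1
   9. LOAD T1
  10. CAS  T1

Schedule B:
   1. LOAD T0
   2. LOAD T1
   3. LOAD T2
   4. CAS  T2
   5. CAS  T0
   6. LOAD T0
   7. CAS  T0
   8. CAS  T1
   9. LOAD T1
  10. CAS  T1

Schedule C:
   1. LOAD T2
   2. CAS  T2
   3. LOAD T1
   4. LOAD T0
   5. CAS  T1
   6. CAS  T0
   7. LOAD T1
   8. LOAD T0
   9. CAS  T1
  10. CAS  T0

A

Tracing schedule A:
step 1: T0 LOAD ⇒ load; ctr=5 reg=5
step 2: T2 LOAD ⇒ load; ctr=5 reg=5
step 3: T0 CAS ⇒ ok; ctr=6 reg=5
step 4: T0 LOAD ⇒ load; ctr=6 reg=6
step 5: T1 LOAD ⇒ load; ctr=6 reg=6
step 6: T0 CAS ⇒ ok; ctr=7 reg=6
step 7: T2 CAS ⇒ retry; ctr=7 reg=5
step 8: T1 CAS ⇒ retry; ctr=7 reg=6
step 9: T1 LOAD ⇒ load; ctr=7 reg=7
step 10: T1 CAS ⇒ ok; ctr=8 reg=7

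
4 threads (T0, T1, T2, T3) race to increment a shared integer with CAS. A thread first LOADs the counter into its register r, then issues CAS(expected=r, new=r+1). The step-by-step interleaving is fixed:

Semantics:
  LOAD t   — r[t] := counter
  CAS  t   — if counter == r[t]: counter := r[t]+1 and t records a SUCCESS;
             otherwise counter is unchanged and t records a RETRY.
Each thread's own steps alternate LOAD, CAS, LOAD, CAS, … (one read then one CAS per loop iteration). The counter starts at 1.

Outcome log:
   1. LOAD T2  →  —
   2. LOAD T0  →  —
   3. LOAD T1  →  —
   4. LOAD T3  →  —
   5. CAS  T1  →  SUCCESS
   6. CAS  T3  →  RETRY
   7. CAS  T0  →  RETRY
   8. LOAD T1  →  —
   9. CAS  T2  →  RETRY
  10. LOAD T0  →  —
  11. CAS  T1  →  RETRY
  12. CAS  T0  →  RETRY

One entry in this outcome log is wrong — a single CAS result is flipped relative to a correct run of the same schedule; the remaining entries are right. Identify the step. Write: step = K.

Reference trace:
T2 LOAD — after: cnt=1, r=1 — load
T0 LOAD — after: cnt=1, r=1 — load
T1 LOAD — after: cnt=1, r=1 — load
T3 LOAD — after: cnt=1, r=1 — load
T1 CAS — after: cnt=2, r=1 — ok
T3 CAS — after: cnt=2, r=1 — retry
T0 CAS — after: cnt=2, r=1 — retry
T1 LOAD — after: cnt=2, r=2 — load
T2 CAS — after: cnt=2, r=1 — retry
T0 LOAD — after: cnt=2, r=2 — load
T1 CAS — after: cnt=3, r=2 — ok
T0 CAS — after: cnt=3, r=2 — retry
Log disagrees first at step 11.

step = 11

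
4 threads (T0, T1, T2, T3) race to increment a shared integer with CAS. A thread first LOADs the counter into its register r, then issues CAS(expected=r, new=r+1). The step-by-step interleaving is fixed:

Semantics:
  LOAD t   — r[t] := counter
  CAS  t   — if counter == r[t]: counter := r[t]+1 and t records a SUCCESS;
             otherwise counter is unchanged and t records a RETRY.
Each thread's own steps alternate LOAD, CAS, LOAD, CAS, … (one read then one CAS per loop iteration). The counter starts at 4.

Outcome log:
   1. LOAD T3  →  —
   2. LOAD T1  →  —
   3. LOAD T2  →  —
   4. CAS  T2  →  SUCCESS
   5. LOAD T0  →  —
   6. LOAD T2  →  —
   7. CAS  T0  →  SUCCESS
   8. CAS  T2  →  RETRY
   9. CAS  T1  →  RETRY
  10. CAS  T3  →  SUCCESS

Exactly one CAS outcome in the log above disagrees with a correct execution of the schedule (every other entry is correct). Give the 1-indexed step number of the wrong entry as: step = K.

step = 10

Correct run:
1. LOAD T3 → mem=4 r[T3]=4 [LOAD]
2. LOAD T1 → mem=4 r[T1]=4 [LOAD]
3. LOAD T2 → mem=4 r[T2]=4 [LOAD]
4. CAS T2 → mem=5 r[T2]=4 [OK]
5. LOAD T0 → mem=5 r[T0]=5 [LOAD]
6. LOAD T2 → mem=5 r[T2]=5 [LOAD]
7. CAS T0 → mem=6 r[T0]=5 [OK]
8. CAS T2 → mem=6 r[T2]=5 [RETRY]
9. CAS T1 → mem=6 r[T1]=4 [RETRY]
10. CAS T3 → mem=6 r[T3]=4 [RETRY]
Flip is step 10.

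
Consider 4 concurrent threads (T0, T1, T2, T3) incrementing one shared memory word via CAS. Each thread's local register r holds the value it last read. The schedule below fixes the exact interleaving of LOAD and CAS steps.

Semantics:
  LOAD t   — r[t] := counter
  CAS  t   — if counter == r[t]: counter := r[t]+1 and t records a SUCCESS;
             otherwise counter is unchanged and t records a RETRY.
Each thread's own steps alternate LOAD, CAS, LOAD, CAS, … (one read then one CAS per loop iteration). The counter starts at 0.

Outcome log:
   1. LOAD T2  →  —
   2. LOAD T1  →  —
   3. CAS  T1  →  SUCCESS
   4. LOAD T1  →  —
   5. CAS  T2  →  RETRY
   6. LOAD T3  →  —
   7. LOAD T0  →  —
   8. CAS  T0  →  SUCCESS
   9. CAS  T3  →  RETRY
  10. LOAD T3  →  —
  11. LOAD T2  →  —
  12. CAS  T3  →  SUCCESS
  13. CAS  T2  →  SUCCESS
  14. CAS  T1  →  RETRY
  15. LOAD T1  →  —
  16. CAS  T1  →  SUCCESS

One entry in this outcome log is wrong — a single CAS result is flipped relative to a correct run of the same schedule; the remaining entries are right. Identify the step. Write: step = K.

Reference trace:
#1 T2 reads 0
#2 T1 reads 0
#3 T1 CAS(0→1) writes; counter now 1
#4 T1 reads 1
#5 T2 CAS(0→1) fails; counter now 1
#6 T3 reads 1
#7 T0 reads 1
#8 T0 CAS(1→2) writes; counter now 2
#9 T3 CAS(1→2) fails; counter now 2
#10 T3 reads 2
#11 T2 reads 2
#12 T3 CAS(2→3) writes; counter now 3
#13 T2 CAS(2→3) fails; counter now 3
#14 T1 CAS(1→2) fails; counter now 3
#15 T1 reads 3
#16 T1 CAS(3→4) writes; counter now 4
Flip is step 13.

step = 13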